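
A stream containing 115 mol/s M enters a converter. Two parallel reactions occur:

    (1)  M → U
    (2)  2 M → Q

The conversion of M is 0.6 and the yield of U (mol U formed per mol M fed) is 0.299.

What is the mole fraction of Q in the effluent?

0.177

Yield of U: 1ξ₁ / 115 = 0.299 → ξ₁ = 34.38 mol/s.
Conversion of M: 1ξ₁ + 2ξ₂ = 0.6 × 115 = 69 → ξ₂ = 17.31 mol/s.
Outlet amounts (n = n₀ + Σ ν·ξ):
  M: 115 − 1(34.38) − 2(17.31) = 46
  U: 0 + 1(34.38) = 34.38
  Q: 0 + 1(17.31) = 17.31
Total out = 97.69 mol/s; y_Q = 17.31 / 97.69 = 0.1772.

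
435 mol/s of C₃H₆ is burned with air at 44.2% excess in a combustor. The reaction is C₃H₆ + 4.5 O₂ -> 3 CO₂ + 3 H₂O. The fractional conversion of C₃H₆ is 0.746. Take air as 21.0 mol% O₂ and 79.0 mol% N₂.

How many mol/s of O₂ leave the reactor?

Stoichiometric O₂ = 4.5 × 435 = 1958 mol/s; O₂ fed = 1958 × 1.442 = 2823 mol/s.
N₂ fed = 2823 × 79/21 = 10620 mol/s.
Fuel reacted = 0.746 × 435 → ξ = 324.5 mol/s.
Outlet (n = n₀ + ν ξ):
  C₃H₆: 435 − 1(324.5) = 110.5
  O₂: 2823 − 4.5(324.5) = 1362
  N₂: 10620 (inert)
  CO₂: 0 + 3(324.5) = 973.5
  H₂O: 0 + 3(324.5) = 973.5

1360 mol/s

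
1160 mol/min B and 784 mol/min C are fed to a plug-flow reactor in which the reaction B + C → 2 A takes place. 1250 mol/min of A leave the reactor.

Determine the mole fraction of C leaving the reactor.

0.0818

For A: n = n₀ + 2ξ → 1250 = 0 + 2ξ, giving ξ = 625 mol/min.
Outlet amounts (n = n₀ + ν ξ):
  B: 1160 − 1(625) = 535
  C: 784 − 1(625) = 159
  A: 0 + 2(625) = 1250
Total out = 1944 mol/min; y_C = 159 / 1944 = 0.08179.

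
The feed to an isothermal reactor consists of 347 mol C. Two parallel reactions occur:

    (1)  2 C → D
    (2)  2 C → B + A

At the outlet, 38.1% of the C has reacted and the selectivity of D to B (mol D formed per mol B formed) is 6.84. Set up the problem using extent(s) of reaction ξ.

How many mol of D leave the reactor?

57.7 mol

Conversion of C: C consumed = 0.381 × 347 = 132.2 mol = 2ξ₁ + 2ξ₂.
Selectivity: 1ξ₁ / (1ξ₂) = 6.84 → ξ₁ = 6.84 ξ₂.
Substitute: (2·6.84 + 2) ξ₂ = 132.2 → ξ₂ = 8.432 mol, ξ₁ = 57.67 mol.
Outlet amounts (n = n₀ + Σ ν·ξ):
  C: 347 − 2(57.67) − 2(8.432) = 214.8
  D: 0 + 1(57.67) = 57.67
  B: 0 + 1(8.432) = 8.432
  A: 0 + 1(8.432) = 8.432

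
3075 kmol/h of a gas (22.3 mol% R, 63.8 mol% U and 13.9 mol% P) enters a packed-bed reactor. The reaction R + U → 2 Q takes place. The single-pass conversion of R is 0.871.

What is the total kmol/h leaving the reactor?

R reacted = 0.871 × 685.7 = 597.3 kmol/h; ν_R = −1, so ξ = 597.3/1 = 597.3 kmol/h.
Outlet amounts (n = n₀ + ν ξ):
  R: 685.7 − 1(597.3) = 88.46
  U: 1962 − 1(597.3) = 1365
  Q: 0 + 2(597.3) = 1195
  P: 427.4 (inert)
Total out = 88.46 + 1365 + 1195 + 427.4 = 3075 kmol/h.

3080 kmol/h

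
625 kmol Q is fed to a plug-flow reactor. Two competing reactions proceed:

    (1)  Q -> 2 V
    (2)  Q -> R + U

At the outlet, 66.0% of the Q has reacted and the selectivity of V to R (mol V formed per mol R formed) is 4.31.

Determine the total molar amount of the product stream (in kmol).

1040 kmol

Conversion of Q: Q consumed = 0.66 × 625 = 412.5 kmol = 1ξ₁ + 1ξ₂.
Selectivity: 2ξ₁ / (1ξ₂) = 4.31 → ξ₁ = 2.155 ξ₂.
Substitute: (1·2.155 + 1) ξ₂ = 412.5 → ξ₂ = 130.7 kmol, ξ₁ = 281.8 kmol.
Outlet amounts (n = n₀ + Σ ν·ξ):
  Q: 625 − 1(281.8) − 1(130.7) = 212.5
  V: 0 + 2(281.8) = 563.5
  R: 0 + 1(130.7) = 130.7
  U: 0 + 1(130.7) = 130.7
Total out = 212.5 + 563.5 + 130.7 + 130.7 = 1038 kmol.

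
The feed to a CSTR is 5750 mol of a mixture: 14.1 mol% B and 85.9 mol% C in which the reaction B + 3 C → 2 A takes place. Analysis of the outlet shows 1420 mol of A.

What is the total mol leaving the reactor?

4330 mol

For A: n = n₀ + 2ξ → 1420 = 0 + 2ξ, giving ξ = 710 mol.
Outlet amounts (n = n₀ + ν ξ):
  B: 810.8 − 1(710) = 100.8
  C: 4939 − 3(710) = 2809
  A: 0 + 2(710) = 1420
Total out = 100.8 + 2809 + 1420 = 4330 mol.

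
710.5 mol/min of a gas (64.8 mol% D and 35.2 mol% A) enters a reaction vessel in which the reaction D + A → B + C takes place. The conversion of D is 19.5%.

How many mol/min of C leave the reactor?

89.8 mol/min

D reacted = 0.195 × 460.4 = 89.78 mol/min; ν_D = −1, so ξ = 89.78/1 = 89.78 mol/min.
Outlet amounts (n = n₀ + ν ξ):
  D: 460.4 − 1(89.78) = 370.6
  A: 250.1 − 1(89.78) = 160.3
  B: 0 + 1(89.78) = 89.78
  C: 0 + 1(89.78) = 89.78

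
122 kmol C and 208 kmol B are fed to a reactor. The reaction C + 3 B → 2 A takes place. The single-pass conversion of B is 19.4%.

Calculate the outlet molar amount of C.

B reacted = 0.194 × 208 = 40.35 kmol; ν_B = −3, so ξ = 40.35/3 = 13.45 kmol.
Outlet amounts (n = n₀ + ν ξ):
  C: 122 − 1(13.45) = 108.5
  B: 208 − 3(13.45) = 167.6
  A: 0 + 2(13.45) = 26.9

109 kmol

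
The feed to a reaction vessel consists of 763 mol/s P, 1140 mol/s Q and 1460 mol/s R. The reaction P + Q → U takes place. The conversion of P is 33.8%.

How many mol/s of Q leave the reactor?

882 mol/s

P reacted = 0.338 × 763 = 257.9 mol/s; ν_P = −1, so ξ = 257.9/1 = 257.9 mol/s.
Outlet amounts (n = n₀ + ν ξ):
  P: 763 − 1(257.9) = 505.1
  Q: 1140 − 1(257.9) = 882.1
  U: 0 + 1(257.9) = 257.9
  R: 1460 (inert)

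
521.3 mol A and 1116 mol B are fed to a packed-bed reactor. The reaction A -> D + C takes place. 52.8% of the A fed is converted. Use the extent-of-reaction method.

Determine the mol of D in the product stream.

275 mol

A reacted = 0.528 × 521.3 = 275.2 mol; ν_A = −1, so ξ = 275.2/1 = 275.2 mol.
Outlet amounts (n = n₀ + ν ξ):
  A: 521.3 − 1(275.2) = 246.1
  D: 0 + 1(275.2) = 275.2
  C: 0 + 1(275.2) = 275.2
  B: 1116 (inert)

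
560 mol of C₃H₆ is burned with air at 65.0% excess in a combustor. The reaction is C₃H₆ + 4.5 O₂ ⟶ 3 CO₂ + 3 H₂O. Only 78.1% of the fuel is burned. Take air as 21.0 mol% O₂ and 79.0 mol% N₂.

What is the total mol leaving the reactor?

Stoichiometric O₂ = 4.5 × 560 = 2520 mol; O₂ fed = 2520 × 1.650 = 4158 mol.
N₂ fed = 4158 × 79/21 = 15640 mol.
Fuel reacted = 0.781 × 560 → ξ = 437.4 mol.
Outlet (n = n₀ + ν ξ):
  C₃H₆: 560 − 1(437.4) = 122.6
  O₂: 4158 − 4.5(437.4) = 2190
  N₂: 15640 (inert)
  CO₂: 0 + 3(437.4) = 1312
  H₂O: 0 + 3(437.4) = 1312
Total out = 122.6 + 2190 + 15640 + 1312 + 1312 = 20580 mol.

20600 mol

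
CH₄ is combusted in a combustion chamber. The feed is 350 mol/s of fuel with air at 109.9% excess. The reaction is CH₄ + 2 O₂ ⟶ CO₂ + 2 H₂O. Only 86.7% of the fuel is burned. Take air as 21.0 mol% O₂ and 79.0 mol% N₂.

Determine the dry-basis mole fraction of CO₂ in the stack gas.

0.045

Stoichiometric O₂ = 2 × 350 = 700 mol/s; O₂ fed = 700 × 2.099 = 1469 mol/s.
N₂ fed = 1469 × 79/21 = 5527 mol/s.
Fuel reacted = 0.867 × 350 → ξ = 303.4 mol/s.
Outlet (n = n₀ + ν ξ):
  CH₄: 350 − 1(303.4) = 46.55
  O₂: 1469 − 2(303.4) = 862.4
  N₂: 5527 (inert)
  CO₂: 0 + 1(303.4) = 303.4
  H₂O: 0 + 2(303.4) = 606.9
Dry total = 6740 mol/s; y_CO₂ (dry) = 303.4 / 6740 = 0.04502.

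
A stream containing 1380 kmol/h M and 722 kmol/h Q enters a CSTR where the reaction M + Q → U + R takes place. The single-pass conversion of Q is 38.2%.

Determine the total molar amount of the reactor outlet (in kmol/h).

Q reacted = 0.382 × 722 = 275.8 kmol/h; ν_Q = −1, so ξ = 275.8/1 = 275.8 kmol/h.
Outlet amounts (n = n₀ + ν ξ):
  M: 1380 − 1(275.8) = 1104
  Q: 722 − 1(275.8) = 446.2
  U: 0 + 1(275.8) = 275.8
  R: 0 + 1(275.8) = 275.8
Total out = 1104 + 446.2 + 275.8 + 275.8 = 2102 kmol/h.

2100 kmol/h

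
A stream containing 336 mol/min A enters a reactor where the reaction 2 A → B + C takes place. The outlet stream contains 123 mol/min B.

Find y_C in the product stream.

For B: n = n₀ + 1ξ → 123 = 0 + 1ξ, giving ξ = 123 mol/min.
Outlet amounts (n = n₀ + ν ξ):
  A: 336 − 2(123) = 90
  B: 0 + 1(123) = 123
  C: 0 + 1(123) = 123
Total out = 336 mol/min; y_C = 123 / 336 = 0.3661.

0.366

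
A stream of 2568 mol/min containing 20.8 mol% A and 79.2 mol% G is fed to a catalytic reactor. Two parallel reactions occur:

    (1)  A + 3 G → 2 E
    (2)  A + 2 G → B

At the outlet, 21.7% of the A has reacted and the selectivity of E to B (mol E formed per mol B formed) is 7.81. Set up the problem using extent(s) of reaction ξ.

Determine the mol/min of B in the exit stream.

23.6 mol/min

Conversion of A: A consumed = 0.217 × 534.1 = 115.9 mol/min = 1ξ₁ + 1ξ₂.
Selectivity: 2ξ₁ / (1ξ₂) = 7.81 → ξ₁ = 3.905 ξ₂.
Substitute: (1·3.905 + 1) ξ₂ = 115.9 → ξ₂ = 23.63 mol/min, ξ₁ = 92.28 mol/min.
Outlet amounts (n = n₀ + Σ ν·ξ):
  A: 534.1 − 1(92.28) − 1(23.63) = 418.2
  G: 2034 − 3(92.28) − 2(23.63) = 1710
  E: 0 + 2(92.28) = 184.6
  B: 0 + 1(23.63) = 23.63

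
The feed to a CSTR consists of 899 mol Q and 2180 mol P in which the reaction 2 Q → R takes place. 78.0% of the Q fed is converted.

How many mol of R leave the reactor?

Q reacted = 0.78 × 899 = 701.2 mol; ν_Q = −2, so ξ = 701.2/2 = 350.6 mol.
Outlet amounts (n = n₀ + ν ξ):
  Q: 899 − 2(350.6) = 197.8
  R: 0 + 1(350.6) = 350.6
  P: 2180 (inert)

351 mol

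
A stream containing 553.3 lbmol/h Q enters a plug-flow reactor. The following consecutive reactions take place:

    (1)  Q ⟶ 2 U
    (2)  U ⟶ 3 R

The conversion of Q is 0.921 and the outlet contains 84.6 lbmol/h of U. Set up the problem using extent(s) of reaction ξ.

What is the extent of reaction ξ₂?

Conversion of Q: Q consumed = 1ξ₁ = 0.921 × 553.3 → ξ₁ = 509.6 lbmol/h.
U balance: n_U = 0 + 2ξ₁ − 1ξ₂ = 84.6 → ξ₂ = (2·509.6 − 84.6)/1 = 934.6 lbmol/h.
Outlet amounts (n = n₀ + Σ ν·ξ):
  Q: 553.3 − 1(509.6) = 43.71
  U: 0 + 2(509.6) − 1(934.6) = 84.6
  R: 0 + 3(934.6) = 2804

ξ₂ = 935 lbmol/h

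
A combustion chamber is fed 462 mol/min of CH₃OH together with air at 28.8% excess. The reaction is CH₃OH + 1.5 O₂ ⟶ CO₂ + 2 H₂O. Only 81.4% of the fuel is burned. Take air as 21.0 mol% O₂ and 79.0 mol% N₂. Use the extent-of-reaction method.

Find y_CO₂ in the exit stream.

0.0767

Stoichiometric O₂ = 1.5 × 462 = 693 mol/min; O₂ fed = 693 × 1.288 = 892.6 mol/min.
N₂ fed = 892.6 × 79/21 = 3358 mol/min.
Fuel reacted = 0.814 × 462 → ξ = 376.1 mol/min.
Outlet (n = n₀ + ν ξ):
  CH₃OH: 462 − 1(376.1) = 85.93
  O₂: 892.6 − 1.5(376.1) = 328.5
  N₂: 3358 (inert)
  CO₂: 0 + 1(376.1) = 376.1
  H₂O: 0 + 2(376.1) = 752.1
Total out = 4900 mol/min; y_CO₂ = 376.1 / 4900 = 0.07674.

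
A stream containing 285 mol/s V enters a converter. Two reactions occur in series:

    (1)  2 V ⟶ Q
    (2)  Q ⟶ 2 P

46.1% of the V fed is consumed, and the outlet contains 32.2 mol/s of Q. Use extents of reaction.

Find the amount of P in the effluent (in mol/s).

Conversion of V: V consumed = 2ξ₁ = 0.461 × 285 → ξ₁ = 65.69 mol/s.
Q balance: n_Q = 0 + 1ξ₁ − 1ξ₂ = 32.2 → ξ₂ = (1·65.69 − 32.2)/1 = 33.49 mol/s.
Outlet amounts (n = n₀ + Σ ν·ξ):
  V: 285 − 2(65.69) = 153.6
  Q: 0 + 1(65.69) − 1(33.49) = 32.2
  P: 0 + 2(33.49) = 66.99

67 mol/s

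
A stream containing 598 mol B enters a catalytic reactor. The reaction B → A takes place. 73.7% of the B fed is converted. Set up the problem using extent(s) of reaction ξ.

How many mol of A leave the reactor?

B reacted = 0.737 × 598 = 440.7 mol; ν_B = −1, so ξ = 440.7/1 = 440.7 mol.
Outlet amounts (n = n₀ + ν ξ):
  B: 598 − 1(440.7) = 157.3
  A: 0 + 1(440.7) = 440.7

441 mol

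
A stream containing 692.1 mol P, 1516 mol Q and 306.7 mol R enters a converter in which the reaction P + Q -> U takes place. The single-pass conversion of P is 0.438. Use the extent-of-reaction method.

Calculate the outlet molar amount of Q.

P reacted = 0.438 × 692.1 = 303.1 mol; ν_P = −1, so ξ = 303.1/1 = 303.1 mol.
Outlet amounts (n = n₀ + ν ξ):
  P: 692.1 − 1(303.1) = 389
  Q: 1516 − 1(303.1) = 1213
  U: 0 + 1(303.1) = 303.1
  R: 306.7 (inert)

1210 mol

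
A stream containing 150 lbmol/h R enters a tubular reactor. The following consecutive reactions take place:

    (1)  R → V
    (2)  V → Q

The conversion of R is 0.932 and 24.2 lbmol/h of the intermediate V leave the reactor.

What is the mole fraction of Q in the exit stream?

0.771

Conversion of R: R consumed = 1ξ₁ = 0.932 × 150 → ξ₁ = 139.8 lbmol/h.
V balance: n_V = 0 + 1ξ₁ − 1ξ₂ = 24.2 → ξ₂ = (1·139.8 − 24.2)/1 = 115.6 lbmol/h.
Outlet amounts (n = n₀ + Σ ν·ξ):
  R: 150 − 1(139.8) = 10.2
  V: 0 + 1(139.8) − 1(115.6) = 24.2
  Q: 0 + 1(115.6) = 115.6
Total out = 150 lbmol/h; y_Q = 115.6 / 150 = 0.7707.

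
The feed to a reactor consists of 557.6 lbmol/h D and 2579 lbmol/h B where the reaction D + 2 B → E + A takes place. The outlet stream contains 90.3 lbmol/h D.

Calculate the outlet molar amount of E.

467 lbmol/h

For D: n = n₀ − 1ξ → 90.3 = 557.6 − 1ξ, giving ξ = 467.3 lbmol/h.
Outlet amounts (n = n₀ + ν ξ):
  D: 557.6 − 1(467.3) = 90.3
  B: 2579 − 2(467.3) = 1644
  E: 0 + 1(467.3) = 467.3
  A: 0 + 1(467.3) = 467.3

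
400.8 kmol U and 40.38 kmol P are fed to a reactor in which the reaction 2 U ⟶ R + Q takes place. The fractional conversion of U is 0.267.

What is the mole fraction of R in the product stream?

0.121

U reacted = 0.267 × 400.8 = 107 kmol; ν_U = −2, so ξ = 107/2 = 53.51 kmol.
Outlet amounts (n = n₀ + ν ξ):
  U: 400.8 − 2(53.51) = 293.8
  R: 0 + 1(53.51) = 53.51
  Q: 0 + 1(53.51) = 53.51
  P: 40.38 (inert)
Total out = 441.2 kmol; y_R = 53.51 / 441.2 = 0.1213.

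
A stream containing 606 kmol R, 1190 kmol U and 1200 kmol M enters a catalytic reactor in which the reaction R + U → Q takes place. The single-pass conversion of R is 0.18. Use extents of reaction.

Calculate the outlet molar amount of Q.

109 kmol

R reacted = 0.18 × 606 = 109.1 kmol; ν_R = −1, so ξ = 109.1/1 = 109.1 kmol.
Outlet amounts (n = n₀ + ν ξ):
  R: 606 − 1(109.1) = 496.9
  U: 1190 − 1(109.1) = 1081
  Q: 0 + 1(109.1) = 109.1
  M: 1200 (inert)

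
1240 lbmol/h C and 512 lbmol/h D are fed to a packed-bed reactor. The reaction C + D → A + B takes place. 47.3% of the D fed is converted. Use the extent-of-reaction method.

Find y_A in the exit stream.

0.138

D reacted = 0.473 × 512 = 242.2 lbmol/h; ν_D = −1, so ξ = 242.2/1 = 242.2 lbmol/h.
Outlet amounts (n = n₀ + ν ξ):
  C: 1240 − 1(242.2) = 997.8
  D: 512 − 1(242.2) = 269.8
  A: 0 + 1(242.2) = 242.2
  B: 0 + 1(242.2) = 242.2
Total out = 1752 lbmol/h; y_A = 242.2 / 1752 = 0.1382.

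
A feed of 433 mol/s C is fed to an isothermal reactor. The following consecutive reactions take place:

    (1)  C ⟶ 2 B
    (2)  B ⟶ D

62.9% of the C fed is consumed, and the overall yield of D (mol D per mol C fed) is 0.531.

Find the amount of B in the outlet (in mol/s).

315 mol/s

Conversion of C: C consumed = 1ξ₁ = 0.629 × 433 → ξ₁ = 272.4 mol/s.
Yield of D: 1ξ₂ / 433 = 0.531 → ξ₂ = 229.9 mol/s.
Outlet amounts (n = n₀ + Σ ν·ξ):
  C: 433 − 1(272.4) = 160.6
  B: 0 + 2(272.4) − 1(229.9) = 314.8
  D: 0 + 1(229.9) = 229.9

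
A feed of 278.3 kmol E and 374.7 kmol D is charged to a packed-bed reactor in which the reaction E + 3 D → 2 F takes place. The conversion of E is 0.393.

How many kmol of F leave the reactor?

219 kmol

E reacted = 0.393 × 278.3 = 109.4 kmol; ν_E = −1, so ξ = 109.4/1 = 109.4 kmol.
Outlet amounts (n = n₀ + ν ξ):
  E: 278.3 − 1(109.4) = 168.9
  D: 374.7 − 3(109.4) = 46.58
  F: 0 + 2(109.4) = 218.7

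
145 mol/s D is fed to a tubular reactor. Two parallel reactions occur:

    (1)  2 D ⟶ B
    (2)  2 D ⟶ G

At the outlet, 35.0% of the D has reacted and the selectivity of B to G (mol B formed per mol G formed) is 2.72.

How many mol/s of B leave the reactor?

18.6 mol/s

Conversion of D: D consumed = 0.35 × 145 = 50.75 mol/s = 2ξ₁ + 2ξ₂.
Selectivity: 1ξ₁ / (1ξ₂) = 2.72 → ξ₁ = 2.72 ξ₂.
Substitute: (2·2.72 + 2) ξ₂ = 50.75 → ξ₂ = 6.821 mol/s, ξ₁ = 18.55 mol/s.
Outlet amounts (n = n₀ + Σ ν·ξ):
  D: 145 − 2(18.55) − 2(6.821) = 94.25
  B: 0 + 1(18.55) = 18.55
  G: 0 + 1(6.821) = 6.821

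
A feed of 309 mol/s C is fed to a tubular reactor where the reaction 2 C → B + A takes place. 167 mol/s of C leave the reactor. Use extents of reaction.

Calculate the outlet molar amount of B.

71 mol/s

For C: n = n₀ − 2ξ → 167 = 309 − 2ξ, giving ξ = 71 mol/s.
Outlet amounts (n = n₀ + ν ξ):
  C: 309 − 2(71) = 167
  B: 0 + 1(71) = 71
  A: 0 + 1(71) = 71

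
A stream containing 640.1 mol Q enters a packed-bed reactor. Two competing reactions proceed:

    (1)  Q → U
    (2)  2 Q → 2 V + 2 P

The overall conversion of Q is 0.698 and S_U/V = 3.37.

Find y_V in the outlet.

Conversion of Q: Q consumed = 0.698 × 640.1 = 446.8 mol = 1ξ₁ + 2ξ₂.
Selectivity: 1ξ₁ / (2ξ₂) = 3.37 → ξ₁ = 6.74 ξ₂.
Substitute: (1·6.74 + 2) ξ₂ = 446.8 → ξ₂ = 51.12 mol, ξ₁ = 344.5 mol.
Outlet amounts (n = n₀ + Σ ν·ξ):
  Q: 640.1 − 1(344.5) − 2(51.12) = 193.3
  U: 0 + 1(344.5) = 344.5
  V: 0 + 2(51.12) = 102.2
  P: 0 + 2(51.12) = 102.2
Total out = 742.3 mol; y_V = 102.2 / 742.3 = 0.1377.

0.138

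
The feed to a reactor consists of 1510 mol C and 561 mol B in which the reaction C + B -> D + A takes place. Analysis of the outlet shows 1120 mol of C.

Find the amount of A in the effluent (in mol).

390 mol

For C: n = n₀ − 1ξ → 1120 = 1510 − 1ξ, giving ξ = 390 mol.
Outlet amounts (n = n₀ + ν ξ):
  C: 1510 − 1(390) = 1120
  B: 561 − 1(390) = 171
  D: 0 + 1(390) = 390
  A: 0 + 1(390) = 390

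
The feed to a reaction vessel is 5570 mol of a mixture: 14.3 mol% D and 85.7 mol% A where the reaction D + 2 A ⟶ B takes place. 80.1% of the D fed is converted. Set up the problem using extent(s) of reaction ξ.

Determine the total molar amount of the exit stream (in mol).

D reacted = 0.801 × 796.5 = 638 mol; ν_D = −1, so ξ = 638/1 = 638 mol.
Outlet amounts (n = n₀ + ν ξ):
  D: 796.5 − 1(638) = 158.5
  A: 4773 − 2(638) = 3497
  B: 0 + 1(638) = 638
Total out = 158.5 + 3497 + 638 = 4294 mol.

4290 mol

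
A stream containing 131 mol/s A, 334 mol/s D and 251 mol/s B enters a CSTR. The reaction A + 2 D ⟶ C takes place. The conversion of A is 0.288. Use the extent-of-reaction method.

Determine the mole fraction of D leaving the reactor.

A reacted = 0.288 × 131 = 37.73 mol/s; ν_A = −1, so ξ = 37.73/1 = 37.73 mol/s.
Outlet amounts (n = n₀ + ν ξ):
  A: 131 − 1(37.73) = 93.27
  D: 334 − 2(37.73) = 258.5
  C: 0 + 1(37.73) = 37.73
  B: 251 (inert)
Total out = 640.5 mol/s; y_D = 258.5 / 640.5 = 0.4036.

0.404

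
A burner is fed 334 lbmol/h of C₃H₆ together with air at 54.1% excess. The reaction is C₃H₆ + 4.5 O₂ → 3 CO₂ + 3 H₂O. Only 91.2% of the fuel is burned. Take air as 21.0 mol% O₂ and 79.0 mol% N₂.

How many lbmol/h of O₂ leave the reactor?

945 lbmol/h

Stoichiometric O₂ = 4.5 × 334 = 1503 lbmol/h; O₂ fed = 1503 × 1.541 = 2316 lbmol/h.
N₂ fed = 2316 × 79/21 = 8713 lbmol/h.
Fuel reacted = 0.912 × 334 → ξ = 304.6 lbmol/h.
Outlet (n = n₀ + ν ξ):
  C₃H₆: 334 − 1(304.6) = 29.39
  O₂: 2316 − 4.5(304.6) = 945.4
  N₂: 8713 (inert)
  CO₂: 0 + 3(304.6) = 913.8
  H₂O: 0 + 3(304.6) = 913.8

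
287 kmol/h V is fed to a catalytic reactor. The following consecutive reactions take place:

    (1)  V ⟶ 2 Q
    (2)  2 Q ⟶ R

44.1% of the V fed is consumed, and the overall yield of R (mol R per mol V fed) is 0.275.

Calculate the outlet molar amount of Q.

Conversion of V: V consumed = 1ξ₁ = 0.441 × 287 → ξ₁ = 126.6 kmol/h.
Yield of R: 1ξ₂ / 287 = 0.275 → ξ₂ = 78.93 kmol/h.
Outlet amounts (n = n₀ + Σ ν·ξ):
  V: 287 − 1(126.6) = 160.4
  Q: 0 + 2(126.6) − 2(78.93) = 95.28
  R: 0 + 1(78.93) = 78.93

95.3 kmol/h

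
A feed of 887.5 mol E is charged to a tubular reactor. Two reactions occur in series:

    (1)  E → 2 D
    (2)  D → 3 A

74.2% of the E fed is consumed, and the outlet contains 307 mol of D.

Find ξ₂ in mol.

ξ₂ = 1010 mol

Conversion of E: E consumed = 1ξ₁ = 0.742 × 887.5 → ξ₁ = 658.5 mol.
D balance: n_D = 0 + 2ξ₁ − 1ξ₂ = 307 → ξ₂ = (2·658.5 − 307)/1 = 1010 mol.
Outlet amounts (n = n₀ + Σ ν·ξ):
  E: 887.5 − 1(658.5) = 229
  D: 0 + 2(658.5) − 1(1010) = 307
  A: 0 + 3(1010) = 3030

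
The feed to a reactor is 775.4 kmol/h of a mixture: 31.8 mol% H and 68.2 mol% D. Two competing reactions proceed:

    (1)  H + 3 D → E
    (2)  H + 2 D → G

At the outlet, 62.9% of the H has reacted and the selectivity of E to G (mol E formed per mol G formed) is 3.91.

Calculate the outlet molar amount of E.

Conversion of H: H consumed = 0.629 × 246.6 = 155.1 kmol/h = 1ξ₁ + 1ξ₂.
Selectivity: 1ξ₁ / (1ξ₂) = 3.91 → ξ₁ = 3.91 ξ₂.
Substitute: (1·3.91 + 1) ξ₂ = 155.1 → ξ₂ = 31.59 kmol/h, ξ₁ = 123.5 kmol/h.
Outlet amounts (n = n₀ + Σ ν·ξ):
  H: 246.6 − 1(123.5) − 1(31.59) = 91.48
  D: 528.8 − 3(123.5) − 2(31.59) = 95.12
  E: 0 + 1(123.5) = 123.5
  G: 0 + 1(31.59) = 31.59

124 kmol/h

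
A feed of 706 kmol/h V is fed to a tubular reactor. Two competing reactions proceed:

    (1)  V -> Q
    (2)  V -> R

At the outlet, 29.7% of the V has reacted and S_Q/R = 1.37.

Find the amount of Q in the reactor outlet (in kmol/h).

Conversion of V: V consumed = 0.297 × 706 = 209.7 kmol/h = 1ξ₁ + 1ξ₂.
Selectivity: 1ξ₁ / (1ξ₂) = 1.37 → ξ₁ = 1.37 ξ₂.
Substitute: (1·1.37 + 1) ξ₂ = 209.7 → ξ₂ = 88.47 kmol/h, ξ₁ = 121.2 kmol/h.
Outlet amounts (n = n₀ + Σ ν·ξ):
  V: 706 − 1(121.2) − 1(88.47) = 496.3
  Q: 0 + 1(121.2) = 121.2
  R: 0 + 1(88.47) = 88.47

121 kmol/h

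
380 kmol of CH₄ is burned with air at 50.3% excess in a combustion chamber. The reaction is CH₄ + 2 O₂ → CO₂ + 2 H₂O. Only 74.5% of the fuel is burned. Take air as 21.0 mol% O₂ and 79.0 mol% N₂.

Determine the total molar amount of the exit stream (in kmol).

5820 kmol

Stoichiometric O₂ = 2 × 380 = 760 kmol; O₂ fed = 760 × 1.503 = 1142 kmol.
N₂ fed = 1142 × 79/21 = 4297 kmol.
Fuel reacted = 0.745 × 380 → ξ = 283.1 kmol.
Outlet (n = n₀ + ν ξ):
  CH₄: 380 − 1(283.1) = 96.9
  O₂: 1142 − 2(283.1) = 576.1
  N₂: 4297 (inert)
  CO₂: 0 + 1(283.1) = 283.1
  H₂O: 0 + 2(283.1) = 566.2
Total out = 96.9 + 576.1 + 4297 + 283.1 + 566.2 = 5819 kmol.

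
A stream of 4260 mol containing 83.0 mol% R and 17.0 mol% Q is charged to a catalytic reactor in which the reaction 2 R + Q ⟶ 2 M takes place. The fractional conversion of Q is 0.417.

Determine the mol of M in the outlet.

604 mol

Q reacted = 0.417 × 724.2 = 302 mol; ν_Q = −1, so ξ = 302/1 = 302 mol.
Outlet amounts (n = n₀ + ν ξ):
  R: 3536 − 2(302) = 2932
  Q: 724.2 − 1(302) = 422.2
  M: 0 + 2(302) = 604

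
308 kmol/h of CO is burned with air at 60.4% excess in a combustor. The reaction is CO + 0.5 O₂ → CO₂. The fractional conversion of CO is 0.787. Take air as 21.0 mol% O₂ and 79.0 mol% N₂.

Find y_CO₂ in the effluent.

0.178

Stoichiometric O₂ = 0.5 × 308 = 154 kmol/h; O₂ fed = 154 × 1.604 = 247 kmol/h.
N₂ fed = 247 × 79/21 = 929.3 kmol/h.
Fuel reacted = 0.787 × 308 → ξ = 242.4 kmol/h.
Outlet (n = n₀ + ν ξ):
  CO: 308 − 1(242.4) = 65.6
  O₂: 247 − 0.5(242.4) = 125.8
  N₂: 929.3 (inert)
  CO₂: 0 + 1(242.4) = 242.4
Total out = 1363 kmol/h; y_CO₂ = 242.4 / 1363 = 0.1778.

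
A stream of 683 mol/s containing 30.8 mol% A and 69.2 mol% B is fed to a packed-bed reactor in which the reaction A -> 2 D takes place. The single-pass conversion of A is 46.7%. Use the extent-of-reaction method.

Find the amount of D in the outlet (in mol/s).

196 mol/s

A reacted = 0.467 × 210.4 = 98.24 mol/s; ν_A = −1, so ξ = 98.24/1 = 98.24 mol/s.
Outlet amounts (n = n₀ + ν ξ):
  A: 210.4 − 1(98.24) = 112.1
  D: 0 + 2(98.24) = 196.5
  B: 472.6 (inert)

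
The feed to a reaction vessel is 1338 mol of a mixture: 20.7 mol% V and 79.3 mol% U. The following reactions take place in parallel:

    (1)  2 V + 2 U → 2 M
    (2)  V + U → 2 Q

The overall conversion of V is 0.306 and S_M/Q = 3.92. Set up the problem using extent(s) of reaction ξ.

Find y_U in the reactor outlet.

Conversion of V: V consumed = 0.306 × 277 = 84.75 mol = 2ξ₁ + 1ξ₂.
Selectivity: 2ξ₁ / (2ξ₂) = 3.92 → ξ₁ = 3.92 ξ₂.
Substitute: (2·3.92 + 1) ξ₂ = 84.75 → ξ₂ = 9.587 mol, ξ₁ = 37.58 mol.
Outlet amounts (n = n₀ + Σ ν·ξ):
  V: 277 − 2(37.58) − 1(9.587) = 192.2
  U: 1061 − 2(37.58) − 1(9.587) = 976.3
  M: 0 + 2(37.58) = 75.16
  Q: 0 + 2(9.587) = 19.17
Total out = 1263 mol; y_U = 976.3 / 1263 = 0.7731.

0.773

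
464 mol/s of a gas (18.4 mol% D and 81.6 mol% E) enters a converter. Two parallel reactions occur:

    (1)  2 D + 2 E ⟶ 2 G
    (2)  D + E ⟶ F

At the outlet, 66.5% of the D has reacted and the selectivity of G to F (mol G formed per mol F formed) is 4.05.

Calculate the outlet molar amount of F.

11.2 mol/s

Conversion of D: D consumed = 0.665 × 85.38 = 56.78 mol/s = 2ξ₁ + 1ξ₂.
Selectivity: 2ξ₁ / (1ξ₂) = 4.05 → ξ₁ = 2.025 ξ₂.
Substitute: (2·2.025 + 1) ξ₂ = 56.78 → ξ₂ = 11.24 mol/s, ξ₁ = 22.77 mol/s.
Outlet amounts (n = n₀ + Σ ν·ξ):
  D: 85.38 − 2(22.77) − 1(11.24) = 28.6
  E: 378.6 − 2(22.77) − 1(11.24) = 321.8
  G: 0 + 2(22.77) = 45.53
  F: 0 + 1(11.24) = 11.24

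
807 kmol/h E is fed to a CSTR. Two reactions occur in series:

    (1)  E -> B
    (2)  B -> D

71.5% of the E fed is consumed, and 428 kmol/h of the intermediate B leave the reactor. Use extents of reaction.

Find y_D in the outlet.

0.185

Conversion of E: E consumed = 1ξ₁ = 0.715 × 807 → ξ₁ = 577 kmol/h.
B balance: n_B = 0 + 1ξ₁ − 1ξ₂ = 428 → ξ₂ = (1·577 − 428)/1 = 149 kmol/h.
Outlet amounts (n = n₀ + Σ ν·ξ):
  E: 807 − 1(577) = 230
  B: 0 + 1(577) − 1(149) = 428
  D: 0 + 1(149) = 149
Total out = 807 kmol/h; y_D = 149 / 807 = 0.1846.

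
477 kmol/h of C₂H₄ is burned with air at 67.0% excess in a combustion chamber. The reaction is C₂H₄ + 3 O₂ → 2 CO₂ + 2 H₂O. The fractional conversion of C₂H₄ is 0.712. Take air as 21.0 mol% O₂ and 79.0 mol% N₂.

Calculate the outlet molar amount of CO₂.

Stoichiometric O₂ = 3 × 477 = 1431 kmol/h; O₂ fed = 1431 × 1.670 = 2390 kmol/h.
N₂ fed = 2390 × 79/21 = 8990 kmol/h.
Fuel reacted = 0.712 × 477 → ξ = 339.6 kmol/h.
Outlet (n = n₀ + ν ξ):
  C₂H₄: 477 − 1(339.6) = 137.4
  O₂: 2390 − 3(339.6) = 1371
  N₂: 8990 (inert)
  CO₂: 0 + 2(339.6) = 679.2
  H₂O: 0 + 2(339.6) = 679.2

679 kmol/h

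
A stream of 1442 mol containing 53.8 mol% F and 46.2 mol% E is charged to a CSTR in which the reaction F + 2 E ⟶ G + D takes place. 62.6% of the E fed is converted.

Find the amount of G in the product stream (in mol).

E reacted = 0.626 × 666.2 = 417 mol; ν_E = −2, so ξ = 417/2 = 208.5 mol.
Outlet amounts (n = n₀ + ν ξ):
  F: 775.8 − 1(208.5) = 567.3
  E: 666.2 − 2(208.5) = 249.2
  G: 0 + 1(208.5) = 208.5
  D: 0 + 1(208.5) = 208.5

209 mol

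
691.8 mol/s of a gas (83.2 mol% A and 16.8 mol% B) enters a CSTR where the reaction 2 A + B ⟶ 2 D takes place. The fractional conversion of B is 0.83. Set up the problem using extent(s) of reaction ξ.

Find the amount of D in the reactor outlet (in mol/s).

B reacted = 0.83 × 116.2 = 96.46 mol/s; ν_B = −1, so ξ = 96.46/1 = 96.46 mol/s.
Outlet amounts (n = n₀ + ν ξ):
  A: 575.6 − 2(96.46) = 382.6
  B: 116.2 − 1(96.46) = 19.76
  D: 0 + 2(96.46) = 192.9

193 mol/s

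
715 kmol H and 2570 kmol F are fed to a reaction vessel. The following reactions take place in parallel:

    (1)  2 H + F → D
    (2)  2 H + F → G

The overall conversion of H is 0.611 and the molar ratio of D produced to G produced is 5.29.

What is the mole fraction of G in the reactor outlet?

0.0122

Conversion of H: H consumed = 0.611 × 715 = 436.9 kmol = 2ξ₁ + 2ξ₂.
Selectivity: 1ξ₁ / (1ξ₂) = 5.29 → ξ₁ = 5.29 ξ₂.
Substitute: (2·5.29 + 2) ξ₂ = 436.9 → ξ₂ = 34.73 kmol, ξ₁ = 183.7 kmol.
Outlet amounts (n = n₀ + Σ ν·ξ):
  H: 715 − 2(183.7) − 2(34.73) = 278.1
  F: 2570 − 1(183.7) − 1(34.73) = 2352
  D: 0 + 1(183.7) = 183.7
  G: 0 + 1(34.73) = 34.73
Total out = 2848 kmol; y_G = 34.73 / 2848 = 0.01219.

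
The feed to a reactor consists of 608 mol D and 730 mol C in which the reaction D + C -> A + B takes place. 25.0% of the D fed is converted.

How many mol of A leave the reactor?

152 mol

D reacted = 0.25 × 608 = 152 mol; ν_D = −1, so ξ = 152/1 = 152 mol.
Outlet amounts (n = n₀ + ν ξ):
  D: 608 − 1(152) = 456
  C: 730 − 1(152) = 578
  A: 0 + 1(152) = 152
  B: 0 + 1(152) = 152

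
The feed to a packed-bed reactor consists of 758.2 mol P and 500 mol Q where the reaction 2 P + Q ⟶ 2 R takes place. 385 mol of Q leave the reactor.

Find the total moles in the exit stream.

1140 mol

For Q: n = n₀ − 1ξ → 385 = 500 − 1ξ, giving ξ = 115 mol.
Outlet amounts (n = n₀ + ν ξ):
  P: 758.2 − 2(115) = 528.2
  Q: 500 − 1(115) = 385
  R: 0 + 2(115) = 230
Total out = 528.2 + 385 + 230 = 1143 mol.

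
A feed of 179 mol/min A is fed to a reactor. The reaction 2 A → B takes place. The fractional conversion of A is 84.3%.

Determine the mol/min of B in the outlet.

A reacted = 0.843 × 179 = 150.9 mol/min; ν_A = −2, so ξ = 150.9/2 = 75.45 mol/min.
Outlet amounts (n = n₀ + ν ξ):
  A: 179 − 2(75.45) = 28.1
  B: 0 + 1(75.45) = 75.45

75.4 mol/min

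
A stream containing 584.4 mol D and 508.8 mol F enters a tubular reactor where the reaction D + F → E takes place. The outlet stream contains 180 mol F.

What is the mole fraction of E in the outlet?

0.43

For F: n = n₀ − 1ξ → 180 = 508.8 − 1ξ, giving ξ = 328.8 mol.
Outlet amounts (n = n₀ + ν ξ):
  D: 584.4 − 1(328.8) = 255.6
  F: 508.8 − 1(328.8) = 180
  E: 0 + 1(328.8) = 328.8
Total out = 764.4 mol; y_E = 328.8 / 764.4 = 0.4301.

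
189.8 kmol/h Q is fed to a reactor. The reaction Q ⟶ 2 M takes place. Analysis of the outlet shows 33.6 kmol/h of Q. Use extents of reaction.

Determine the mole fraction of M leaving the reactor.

For Q: n = n₀ − 1ξ → 33.6 = 189.8 − 1ξ, giving ξ = 156.2 kmol/h.
Outlet amounts (n = n₀ + ν ξ):
  Q: 189.8 − 1(156.2) = 33.6
  M: 0 + 2(156.2) = 312.4
Total out = 346 kmol/h; y_M = 312.4 / 346 = 0.9029.

0.903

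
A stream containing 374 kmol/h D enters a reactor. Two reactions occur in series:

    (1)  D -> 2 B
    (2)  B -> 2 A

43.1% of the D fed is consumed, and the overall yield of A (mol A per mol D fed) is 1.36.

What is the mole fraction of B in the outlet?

Conversion of D: D consumed = 1ξ₁ = 0.431 × 374 → ξ₁ = 161.2 kmol/h.
Yield of A: 2ξ₂ / 374 = 1.36 → ξ₂ = 254.3 kmol/h.
Outlet amounts (n = n₀ + Σ ν·ξ):
  D: 374 − 1(161.2) = 212.8
  B: 0 + 2(161.2) − 1(254.3) = 68.07
  A: 0 + 2(254.3) = 508.6
Total out = 789.5 kmol/h; y_B = 68.07 / 789.5 = 0.08622.

0.0862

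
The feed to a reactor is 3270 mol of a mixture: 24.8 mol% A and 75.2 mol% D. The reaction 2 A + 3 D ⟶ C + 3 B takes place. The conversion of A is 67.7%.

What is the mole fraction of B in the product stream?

A reacted = 0.677 × 811 = 549 mol; ν_A = −2, so ξ = 549/2 = 274.5 mol.
Outlet amounts (n = n₀ + ν ξ):
  A: 811 − 2(274.5) = 261.9
  D: 2459 − 3(274.5) = 1636
  C: 0 + 1(274.5) = 274.5
  B: 0 + 3(274.5) = 823.5
Total out = 2995 mol; y_B = 823.5 / 2995 = 0.2749.

0.275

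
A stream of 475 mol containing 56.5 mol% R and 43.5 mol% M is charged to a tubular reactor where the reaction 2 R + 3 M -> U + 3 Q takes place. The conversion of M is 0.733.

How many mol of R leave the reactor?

M reacted = 0.733 × 206.6 = 151.5 mol; ν_M = −3, so ξ = 151.5/3 = 50.49 mol.
Outlet amounts (n = n₀ + ν ξ):
  R: 268.4 − 2(50.49) = 167.4
  M: 206.6 − 3(50.49) = 55.17
  U: 0 + 1(50.49) = 50.49
  Q: 0 + 3(50.49) = 151.5

167 mol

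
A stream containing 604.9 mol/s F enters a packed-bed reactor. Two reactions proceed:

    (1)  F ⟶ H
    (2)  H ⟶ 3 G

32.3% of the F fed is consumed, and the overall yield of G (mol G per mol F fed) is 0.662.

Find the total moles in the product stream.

872 mol/s

Conversion of F: F consumed = 1ξ₁ = 0.323 × 604.9 → ξ₁ = 195.4 mol/s.
Yield of G: 3ξ₂ / 604.9 = 0.662 → ξ₂ = 133.5 mol/s.
Outlet amounts (n = n₀ + Σ ν·ξ):
  F: 604.9 − 1(195.4) = 409.5
  H: 0 + 1(195.4) − 1(133.5) = 61.9
  G: 0 + 3(133.5) = 400.4
Total out = 409.5 + 61.9 + 400.4 = 871.9 mol/s.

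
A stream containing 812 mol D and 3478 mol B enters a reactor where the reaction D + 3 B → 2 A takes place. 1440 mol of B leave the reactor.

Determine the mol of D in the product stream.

133 mol

For B: n = n₀ − 3ξ → 1440 = 3478 − 3ξ, giving ξ = 679.3 mol.
Outlet amounts (n = n₀ + ν ξ):
  D: 812 − 1(679.3) = 132.7
  B: 3478 − 3(679.3) = 1440
  A: 0 + 2(679.3) = 1359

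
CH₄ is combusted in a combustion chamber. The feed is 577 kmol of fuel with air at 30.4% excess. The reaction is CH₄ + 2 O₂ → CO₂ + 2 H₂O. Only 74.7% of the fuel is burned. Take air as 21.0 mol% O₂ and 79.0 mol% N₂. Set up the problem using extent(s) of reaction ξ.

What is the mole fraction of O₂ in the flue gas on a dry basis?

Stoichiometric O₂ = 2 × 577 = 1154 kmol; O₂ fed = 1154 × 1.304 = 1505 kmol.
N₂ fed = 1505 × 79/21 = 5661 kmol.
Fuel reacted = 0.747 × 577 → ξ = 431 kmol.
Outlet (n = n₀ + ν ξ):
  CH₄: 577 − 1(431) = 146
  O₂: 1505 − 2(431) = 642.8
  N₂: 5661 (inert)
  CO₂: 0 + 1(431) = 431
  H₂O: 0 + 2(431) = 862
Dry total = 6881 kmol; y_O₂ (dry) = 642.8 / 6881 = 0.09342.

0.0934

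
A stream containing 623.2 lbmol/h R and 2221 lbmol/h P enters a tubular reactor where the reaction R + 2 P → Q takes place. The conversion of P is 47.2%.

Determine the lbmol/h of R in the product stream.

99 lbmol/h

P reacted = 0.472 × 2221 = 1048 lbmol/h; ν_P = −2, so ξ = 1048/2 = 524.2 lbmol/h.
Outlet amounts (n = n₀ + ν ξ):
  R: 623.2 − 1(524.2) = 99.04
  P: 2221 − 2(524.2) = 1173
  Q: 0 + 1(524.2) = 524.2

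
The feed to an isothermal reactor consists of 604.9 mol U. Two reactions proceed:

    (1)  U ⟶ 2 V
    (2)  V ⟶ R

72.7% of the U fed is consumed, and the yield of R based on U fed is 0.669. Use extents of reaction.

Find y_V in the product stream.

0.455

Conversion of U: U consumed = 1ξ₁ = 0.727 × 604.9 → ξ₁ = 439.8 mol.
Yield of R: 1ξ₂ / 604.9 = 0.669 → ξ₂ = 404.7 mol.
Outlet amounts (n = n₀ + Σ ν·ξ):
  U: 604.9 − 1(439.8) = 165.1
  V: 0 + 2(439.8) − 1(404.7) = 474.8
  R: 0 + 1(404.7) = 404.7
Total out = 1045 mol; y_V = 474.8 / 1045 = 0.4545.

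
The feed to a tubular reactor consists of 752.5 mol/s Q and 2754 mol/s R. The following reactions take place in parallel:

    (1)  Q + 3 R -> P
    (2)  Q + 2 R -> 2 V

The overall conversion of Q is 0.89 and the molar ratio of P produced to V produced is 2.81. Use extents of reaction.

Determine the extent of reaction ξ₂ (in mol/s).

ξ₂ = 101 mol/s

Conversion of Q: Q consumed = 0.89 × 752.5 = 669.7 mol/s = 1ξ₁ + 1ξ₂.
Selectivity: 1ξ₁ / (2ξ₂) = 2.81 → ξ₁ = 5.62 ξ₂.
Substitute: (1·5.62 + 1) ξ₂ = 669.7 → ξ₂ = 101.2 mol/s, ξ₁ = 568.6 mol/s.
Outlet amounts (n = n₀ + Σ ν·ξ):
  Q: 752.5 − 1(568.6) − 1(101.2) = 82.78
  R: 2754 − 3(568.6) − 2(101.2) = 846
  P: 0 + 1(568.6) = 568.6
  V: 0 + 2(101.2) = 202.3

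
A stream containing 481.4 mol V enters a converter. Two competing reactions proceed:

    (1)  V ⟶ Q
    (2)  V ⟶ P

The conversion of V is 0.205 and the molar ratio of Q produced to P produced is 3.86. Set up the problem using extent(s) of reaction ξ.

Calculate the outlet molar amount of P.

Conversion of V: V consumed = 0.205 × 481.4 = 98.69 mol = 1ξ₁ + 1ξ₂.
Selectivity: 1ξ₁ / (1ξ₂) = 3.86 → ξ₁ = 3.86 ξ₂.
Substitute: (1·3.86 + 1) ξ₂ = 98.69 → ξ₂ = 20.31 mol, ξ₁ = 78.38 mol.
Outlet amounts (n = n₀ + Σ ν·ξ):
  V: 481.4 − 1(78.38) − 1(20.31) = 382.7
  Q: 0 + 1(78.38) = 78.38
  P: 0 + 1(20.31) = 20.31

20.3 mol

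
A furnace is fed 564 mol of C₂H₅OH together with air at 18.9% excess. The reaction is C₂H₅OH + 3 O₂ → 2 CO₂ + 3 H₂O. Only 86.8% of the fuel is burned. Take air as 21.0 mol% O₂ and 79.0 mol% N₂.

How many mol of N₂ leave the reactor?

7570 mol

Stoichiometric O₂ = 3 × 564 = 1692 mol; O₂ fed = 1692 × 1.189 = 2012 mol.
N₂ fed = 2012 × 79/21 = 7568 mol.
Fuel reacted = 0.868 × 564 → ξ = 489.6 mol.
Outlet (n = n₀ + ν ξ):
  C₂H₅OH: 564 − 1(489.6) = 74.45
  O₂: 2012 − 3(489.6) = 543.1
  N₂: 7568 (inert)
  CO₂: 0 + 2(489.6) = 979.1
  H₂O: 0 + 3(489.6) = 1469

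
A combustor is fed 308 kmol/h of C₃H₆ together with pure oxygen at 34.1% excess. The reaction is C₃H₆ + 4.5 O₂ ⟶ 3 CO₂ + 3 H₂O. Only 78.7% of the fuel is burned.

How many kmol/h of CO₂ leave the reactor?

Stoichiometric O₂ = 4.5 × 308 = 1386 kmol/h; O₂ fed = 1386 × 1.341 = 1859 kmol/h.
Fuel reacted = 0.787 × 308 → ξ = 242.4 kmol/h.
Outlet (n = n₀ + ν ξ):
  C₃H₆: 308 − 1(242.4) = 65.6
  O₂: 1859 − 4.5(242.4) = 767.8
  CO₂: 0 + 3(242.4) = 727.2
  H₂O: 0 + 3(242.4) = 727.2

727 kmol/h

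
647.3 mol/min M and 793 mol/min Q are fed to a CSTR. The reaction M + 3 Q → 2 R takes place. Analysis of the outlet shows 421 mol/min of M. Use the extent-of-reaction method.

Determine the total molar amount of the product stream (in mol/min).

988 mol/min

For M: n = n₀ − 1ξ → 421 = 647.3 − 1ξ, giving ξ = 226.3 mol/min.
Outlet amounts (n = n₀ + ν ξ):
  M: 647.3 − 1(226.3) = 421
  Q: 793 − 3(226.3) = 114.1
  R: 0 + 2(226.3) = 452.6
Total out = 421 + 114.1 + 452.6 = 987.7 mol/min.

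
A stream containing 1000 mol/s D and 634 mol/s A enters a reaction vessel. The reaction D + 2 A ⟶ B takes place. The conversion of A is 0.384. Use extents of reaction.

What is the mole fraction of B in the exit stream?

A reacted = 0.384 × 634 = 243.5 mol/s; ν_A = −2, so ξ = 243.5/2 = 121.7 mol/s.
Outlet amounts (n = n₀ + ν ξ):
  D: 1000 − 1(121.7) = 878.3
  A: 634 − 2(121.7) = 390.5
  B: 0 + 1(121.7) = 121.7
Total out = 1391 mol/s; y_B = 121.7 / 1391 = 0.08754.

0.0875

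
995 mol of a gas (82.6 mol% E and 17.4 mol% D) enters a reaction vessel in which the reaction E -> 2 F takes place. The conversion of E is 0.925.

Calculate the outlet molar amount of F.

1520 mol

E reacted = 0.925 × 821.9 = 760.2 mol; ν_E = −1, so ξ = 760.2/1 = 760.2 mol.
Outlet amounts (n = n₀ + ν ξ):
  E: 821.9 − 1(760.2) = 61.64
  F: 0 + 2(760.2) = 1520
  D: 173.1 (inert)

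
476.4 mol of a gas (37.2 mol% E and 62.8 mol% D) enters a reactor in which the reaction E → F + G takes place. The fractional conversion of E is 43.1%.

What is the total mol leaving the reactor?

553 mol

E reacted = 0.431 × 177.2 = 76.38 mol; ν_E = −1, so ξ = 76.38/1 = 76.38 mol.
Outlet amounts (n = n₀ + ν ξ):
  E: 177.2 − 1(76.38) = 100.8
  F: 0 + 1(76.38) = 76.38
  G: 0 + 1(76.38) = 76.38
  D: 299.2 (inert)
Total out = 100.8 + 76.38 + 76.38 + 299.2 = 552.8 mol.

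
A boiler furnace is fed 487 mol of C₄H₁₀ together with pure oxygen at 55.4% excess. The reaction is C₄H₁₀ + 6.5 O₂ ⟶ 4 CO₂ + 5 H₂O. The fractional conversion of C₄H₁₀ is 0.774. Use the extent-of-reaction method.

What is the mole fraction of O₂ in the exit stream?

Stoichiometric O₂ = 6.5 × 487 = 3166 mol; O₂ fed = 3166 × 1.554 = 4919 mol.
Fuel reacted = 0.774 × 487 → ξ = 376.9 mol.
Outlet (n = n₀ + ν ξ):
  C₄H₁₀: 487 − 1(376.9) = 110.1
  O₂: 4919 − 6.5(376.9) = 2469
  CO₂: 0 + 4(376.9) = 1508
  H₂O: 0 + 5(376.9) = 1885
Total out = 5972 mol; y_O₂ = 2469 / 5972 = 0.4135.

0.413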